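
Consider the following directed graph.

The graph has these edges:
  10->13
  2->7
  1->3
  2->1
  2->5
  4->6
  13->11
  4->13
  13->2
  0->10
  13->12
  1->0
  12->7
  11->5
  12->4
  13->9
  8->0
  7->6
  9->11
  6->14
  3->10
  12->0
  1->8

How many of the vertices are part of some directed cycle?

9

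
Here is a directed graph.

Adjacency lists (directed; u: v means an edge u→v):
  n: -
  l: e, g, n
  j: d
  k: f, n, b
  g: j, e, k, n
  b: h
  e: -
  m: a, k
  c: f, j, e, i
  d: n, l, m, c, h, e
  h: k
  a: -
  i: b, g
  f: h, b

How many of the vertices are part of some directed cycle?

10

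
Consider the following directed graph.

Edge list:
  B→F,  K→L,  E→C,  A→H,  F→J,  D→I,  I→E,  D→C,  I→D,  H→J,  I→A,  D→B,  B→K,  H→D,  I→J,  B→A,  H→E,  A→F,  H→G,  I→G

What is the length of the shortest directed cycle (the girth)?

2

For each vertex v, BFS finds the shortest path from v back to v.
The shortest such closed walk is I → D → I, length 2.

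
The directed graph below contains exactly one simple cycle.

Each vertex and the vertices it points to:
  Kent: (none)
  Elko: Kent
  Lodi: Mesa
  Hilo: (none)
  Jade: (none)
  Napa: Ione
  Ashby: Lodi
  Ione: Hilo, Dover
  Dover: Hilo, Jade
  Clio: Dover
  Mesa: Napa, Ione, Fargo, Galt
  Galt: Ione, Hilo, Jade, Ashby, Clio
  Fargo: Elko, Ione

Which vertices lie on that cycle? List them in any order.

Galt, Lodi, Mesa, Ashby

DFS with gray/black marking from Mesa:
Mesa gray
  Napa gray
    Ione gray
      Hilo gray
      Hilo black
      Dover gray
        Dover→Hilo: Hilo black — skip
        Jade gray
        Jade black
      Dover black
    Ione black
  Napa black
  Mesa→Ione: Ione black — skip
  Fargo gray
    Elko gray
      Kent gray
      Kent black
    Elko black
    Fargo→Ione: Ione black — skip
  Fargo black
  Galt gray
    Galt→Ione: Ione black — skip
    Galt→Hilo: Hilo black — skip
    Galt→Jade: Jade black — skip
    Ashby gray
      Lodi gray
        Lodi→Mesa: Mesa is gray → back edge
Back edge closes the cycle Mesa → Galt → Ashby → Lodi → Mesa; its vertices are {Galt, Lodi, Mesa, Ashby}.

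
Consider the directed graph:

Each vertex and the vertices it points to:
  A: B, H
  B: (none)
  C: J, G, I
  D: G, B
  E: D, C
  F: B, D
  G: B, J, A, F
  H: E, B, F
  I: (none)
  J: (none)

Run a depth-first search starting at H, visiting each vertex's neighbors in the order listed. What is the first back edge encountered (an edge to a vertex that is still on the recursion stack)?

A->H

DFS from H (visiting each vertex's neighbors in the order listed); mark gray on enter, black on exit:
H gray
  E gray
    D gray
      G gray
        B gray
        B black
        J gray
        J black
        A gray
          A→B: B black — skip
          A→H: H is gray → back edge
First back edge: A → H.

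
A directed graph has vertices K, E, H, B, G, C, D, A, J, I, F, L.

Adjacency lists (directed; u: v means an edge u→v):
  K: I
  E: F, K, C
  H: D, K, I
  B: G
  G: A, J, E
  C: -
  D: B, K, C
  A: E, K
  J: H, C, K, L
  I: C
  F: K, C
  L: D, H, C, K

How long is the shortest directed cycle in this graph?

5

For each vertex v, BFS finds the shortest path from v back to v.
The shortest such closed walk is B → G → J → H → D → B, length 5.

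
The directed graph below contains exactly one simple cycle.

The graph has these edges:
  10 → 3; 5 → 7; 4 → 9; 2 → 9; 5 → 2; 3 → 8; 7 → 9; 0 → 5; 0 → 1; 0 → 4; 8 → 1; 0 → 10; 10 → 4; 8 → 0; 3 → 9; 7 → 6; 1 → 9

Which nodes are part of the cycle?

0, 3, 8, 10

DFS with gray/black marking from 0:
0 gray
  4 gray
    9 gray
    9 black
  4 black
  1 gray
    1→9: 9 black — skip
  1 black
  10 gray
    3 gray
      3→9: 9 black — skip
      8 gray
        8→0: 0 is gray → back edge
Back edge closes the cycle 0 → 10 → 3 → 8 → 0; its vertices are {0, 3, 8, 10}.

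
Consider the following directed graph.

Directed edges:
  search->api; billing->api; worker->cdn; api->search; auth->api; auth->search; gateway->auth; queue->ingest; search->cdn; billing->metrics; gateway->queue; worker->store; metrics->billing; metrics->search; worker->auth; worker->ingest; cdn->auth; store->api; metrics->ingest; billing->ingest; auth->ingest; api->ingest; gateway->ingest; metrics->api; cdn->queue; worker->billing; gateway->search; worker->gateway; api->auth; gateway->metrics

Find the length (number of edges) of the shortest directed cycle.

For each vertex v, BFS finds the shortest path from v back to v.
The shortest such closed walk is billing → metrics → billing, length 2.

2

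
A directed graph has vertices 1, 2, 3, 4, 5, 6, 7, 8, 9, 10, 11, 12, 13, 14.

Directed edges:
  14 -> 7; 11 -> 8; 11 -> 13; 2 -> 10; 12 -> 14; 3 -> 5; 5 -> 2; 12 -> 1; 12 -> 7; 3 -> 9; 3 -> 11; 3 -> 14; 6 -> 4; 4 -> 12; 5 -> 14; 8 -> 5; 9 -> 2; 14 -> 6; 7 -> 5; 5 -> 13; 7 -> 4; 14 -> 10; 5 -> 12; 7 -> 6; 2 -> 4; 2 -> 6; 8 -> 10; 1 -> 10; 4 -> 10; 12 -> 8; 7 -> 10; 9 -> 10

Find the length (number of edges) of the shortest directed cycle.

3

For each vertex v, BFS finds the shortest path from v back to v.
The shortest such closed walk is 5 → 12 → 7 → 5, length 3.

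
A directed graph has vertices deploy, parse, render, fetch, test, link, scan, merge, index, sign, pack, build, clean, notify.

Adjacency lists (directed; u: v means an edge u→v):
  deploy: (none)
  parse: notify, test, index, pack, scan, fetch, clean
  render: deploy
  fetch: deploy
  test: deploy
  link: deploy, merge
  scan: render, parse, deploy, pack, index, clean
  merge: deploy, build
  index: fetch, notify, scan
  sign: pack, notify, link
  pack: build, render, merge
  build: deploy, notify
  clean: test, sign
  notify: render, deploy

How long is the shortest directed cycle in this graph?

2

For each vertex v, BFS finds the shortest path from v back to v.
The shortest such closed walk is index → scan → index, length 2.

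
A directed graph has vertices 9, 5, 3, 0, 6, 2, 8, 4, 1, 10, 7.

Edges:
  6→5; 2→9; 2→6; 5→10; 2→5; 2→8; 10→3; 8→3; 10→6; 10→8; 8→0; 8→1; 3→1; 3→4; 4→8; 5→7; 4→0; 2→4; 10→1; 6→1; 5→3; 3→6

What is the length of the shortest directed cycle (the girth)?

For each vertex v, BFS finds the shortest path from v back to v.
The shortest such closed walk is 5 → 3 → 6 → 5, length 3.

3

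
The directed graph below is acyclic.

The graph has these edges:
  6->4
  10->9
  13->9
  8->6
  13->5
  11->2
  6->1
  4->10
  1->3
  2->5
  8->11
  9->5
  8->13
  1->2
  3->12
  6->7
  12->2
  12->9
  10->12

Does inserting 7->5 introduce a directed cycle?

No

Adding 7→5 creates a cycle iff 5 can already reach 7.
Explore from 5: no path reaches 7. The graph stays acyclic.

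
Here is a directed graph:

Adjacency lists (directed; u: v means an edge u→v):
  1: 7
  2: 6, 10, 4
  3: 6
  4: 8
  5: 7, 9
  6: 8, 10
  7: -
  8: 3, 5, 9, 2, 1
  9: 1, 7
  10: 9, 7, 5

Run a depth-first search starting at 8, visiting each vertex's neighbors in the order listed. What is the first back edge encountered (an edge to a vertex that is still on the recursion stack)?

DFS from 8 (visiting each vertex's neighbors in the order listed); mark gray on enter, black on exit:
8 gray
  3 gray
    6 gray
      6→8: 8 is gray → back edge
First back edge: 6 → 8.

6→8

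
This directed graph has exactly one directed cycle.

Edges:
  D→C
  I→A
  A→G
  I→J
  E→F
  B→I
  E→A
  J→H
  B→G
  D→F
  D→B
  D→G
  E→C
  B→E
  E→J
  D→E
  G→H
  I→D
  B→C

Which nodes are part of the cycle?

DFS with gray/black marking from D:
D gray
  G gray
    H gray
    H black
  G black
  B gray
    C gray
    C black
    E gray
      E→C: C black — skip
      A gray
        A→G: G black — skip
      A black
      J gray
        J→H: H black — skip
      J black
      F gray
      F black
    E black
    I gray
      I→J: J black — skip
      I→A: A black — skip
      I→D: D is gray → back edge
Back edge closes the cycle D → B → I → D; its vertices are {B, D, I}.

B, D, I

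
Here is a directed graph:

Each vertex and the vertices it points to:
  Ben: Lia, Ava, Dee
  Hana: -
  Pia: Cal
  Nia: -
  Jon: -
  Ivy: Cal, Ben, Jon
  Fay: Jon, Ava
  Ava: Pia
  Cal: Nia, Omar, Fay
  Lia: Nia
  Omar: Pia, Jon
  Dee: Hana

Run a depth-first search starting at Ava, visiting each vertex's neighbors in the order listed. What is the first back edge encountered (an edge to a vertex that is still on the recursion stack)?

DFS from Ava (visiting each vertex's neighbors in the order listed); mark gray on enter, black on exit:
Ava gray
  Pia gray
    Cal gray
      Nia gray
      Nia black
      Omar gray
        Omar→Pia: Pia is gray → back edge
First back edge: Omar → Pia.

Omar->Pia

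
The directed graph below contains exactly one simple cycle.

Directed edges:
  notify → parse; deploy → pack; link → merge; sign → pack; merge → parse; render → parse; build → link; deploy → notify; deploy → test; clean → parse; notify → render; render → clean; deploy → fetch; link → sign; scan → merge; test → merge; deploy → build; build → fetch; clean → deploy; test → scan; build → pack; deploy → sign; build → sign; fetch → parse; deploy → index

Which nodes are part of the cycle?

DFS with gray/black marking from deploy:
deploy gray
  notify gray
    render gray
      parse gray
      parse black
      clean gray
        clean→parse: parse black — skip
        clean→deploy: deploy is gray → back edge
Back edge closes the cycle deploy → notify → render → clean → deploy; its vertices are {clean, deploy, notify, render}.

clean, deploy, notify, render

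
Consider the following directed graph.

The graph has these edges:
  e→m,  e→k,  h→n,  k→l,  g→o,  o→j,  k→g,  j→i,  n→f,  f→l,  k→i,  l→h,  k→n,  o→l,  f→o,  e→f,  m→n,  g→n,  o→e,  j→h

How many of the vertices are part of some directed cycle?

A vertex is on a directed cycle iff it belongs to a strongly connected component of size ≥ 2 (or has a self-loop).
The vertices on cycles are {e, f, g, h, j, k, l, m, n, o} — 10 in total.

10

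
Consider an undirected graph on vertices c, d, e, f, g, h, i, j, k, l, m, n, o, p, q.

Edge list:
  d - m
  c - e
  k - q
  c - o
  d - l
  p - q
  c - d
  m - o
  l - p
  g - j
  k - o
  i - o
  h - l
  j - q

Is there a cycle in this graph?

Yes

DFS, tracking each vertex's parent; an edge to a visited non-parent vertex closes a cycle.
Start from f:
visit f (parent –)
visit c (parent –)
  visit d (parent c)
    visit m (parent d)
      visit o (parent m)
        o–m: parent, skip
        o–c: c visited and ≠ parent → cycle
Cycle: c – d – m – o – c.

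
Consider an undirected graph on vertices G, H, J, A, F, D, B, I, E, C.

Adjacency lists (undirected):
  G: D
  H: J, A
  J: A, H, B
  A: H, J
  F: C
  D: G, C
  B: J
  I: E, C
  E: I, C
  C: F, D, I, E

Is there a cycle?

Yes

DFS, tracking each vertex's parent; an edge to a visited non-parent vertex closes a cycle.
Start from I:
visit I (parent –)
  visit E (parent I)
    E–I: parent, skip
    visit C (parent E)
      visit F (parent C)
        F–C: parent, skip
      visit D (parent C)
        visit G (parent D)
          G–D: parent, skip
        D–C: parent, skip
      C–I: I visited and ≠ parent → cycle
Cycle: I – E – C – I.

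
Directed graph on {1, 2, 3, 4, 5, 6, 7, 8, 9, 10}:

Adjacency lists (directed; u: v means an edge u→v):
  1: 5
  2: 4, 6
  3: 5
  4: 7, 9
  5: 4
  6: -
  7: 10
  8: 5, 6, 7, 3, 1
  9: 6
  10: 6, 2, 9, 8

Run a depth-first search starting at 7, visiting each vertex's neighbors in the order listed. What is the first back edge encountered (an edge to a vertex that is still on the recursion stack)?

4->7

DFS from 7 (visiting each vertex's neighbors in the order listed); mark gray on enter, black on exit:
7 gray
  10 gray
    6 gray
    6 black
    2 gray
      4 gray
        4→7: 7 is gray → back edge
First back edge: 4 → 7.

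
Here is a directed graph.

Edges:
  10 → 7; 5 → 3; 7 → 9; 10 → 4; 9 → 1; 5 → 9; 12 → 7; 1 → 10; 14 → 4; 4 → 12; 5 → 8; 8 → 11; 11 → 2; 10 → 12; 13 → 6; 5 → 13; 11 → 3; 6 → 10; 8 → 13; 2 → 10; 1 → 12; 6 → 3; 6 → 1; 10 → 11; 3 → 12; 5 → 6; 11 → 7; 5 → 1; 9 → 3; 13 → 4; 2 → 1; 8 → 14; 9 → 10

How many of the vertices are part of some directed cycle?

A vertex is on a directed cycle iff it belongs to a strongly connected component of size ≥ 2 (or has a self-loop).
The vertices on cycles are {1, 2, 3, 4, 7, 9, 10, 11, 12} — 9 in total.

9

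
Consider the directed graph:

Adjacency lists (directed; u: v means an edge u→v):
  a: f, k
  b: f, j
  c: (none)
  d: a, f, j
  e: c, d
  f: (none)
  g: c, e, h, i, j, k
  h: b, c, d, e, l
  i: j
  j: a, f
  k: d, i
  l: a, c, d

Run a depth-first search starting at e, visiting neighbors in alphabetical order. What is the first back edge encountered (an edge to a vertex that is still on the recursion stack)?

k->d

DFS from e (visiting neighbors in alphabetical order); mark gray on enter, black on exit:
e gray
  c gray
  c black
  d gray
    a gray
      f gray
      f black
      k gray
        k→d: d is gray → back edge
First back edge: k → d.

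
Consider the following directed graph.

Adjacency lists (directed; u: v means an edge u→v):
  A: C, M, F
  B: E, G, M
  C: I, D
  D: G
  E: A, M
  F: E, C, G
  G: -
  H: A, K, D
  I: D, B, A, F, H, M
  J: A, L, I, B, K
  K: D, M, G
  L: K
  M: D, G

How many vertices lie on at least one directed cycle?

A vertex is on a directed cycle iff it belongs to a strongly connected component of size ≥ 2 (or has a self-loop).
The vertices on cycles are {A, B, C, E, F, H, I} — 7 in total.

7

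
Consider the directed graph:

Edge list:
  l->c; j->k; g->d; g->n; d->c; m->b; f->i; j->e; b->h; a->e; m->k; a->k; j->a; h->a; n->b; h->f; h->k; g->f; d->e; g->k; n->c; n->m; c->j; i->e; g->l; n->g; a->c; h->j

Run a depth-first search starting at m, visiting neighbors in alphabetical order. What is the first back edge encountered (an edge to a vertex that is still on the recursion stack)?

DFS from m (visiting neighbors in alphabetical order); mark gray on enter, black on exit:
m gray
  b gray
    h gray
      a gray
        c gray
          j gray
            j→a: a is gray → back edge
First back edge: j → a.

j->a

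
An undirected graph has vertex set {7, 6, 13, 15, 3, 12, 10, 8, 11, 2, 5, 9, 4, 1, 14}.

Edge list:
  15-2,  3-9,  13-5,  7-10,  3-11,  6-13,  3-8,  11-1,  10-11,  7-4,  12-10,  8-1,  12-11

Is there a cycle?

Yes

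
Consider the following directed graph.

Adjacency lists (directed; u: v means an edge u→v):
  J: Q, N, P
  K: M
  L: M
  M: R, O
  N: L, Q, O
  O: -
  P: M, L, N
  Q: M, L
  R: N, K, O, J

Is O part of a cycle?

No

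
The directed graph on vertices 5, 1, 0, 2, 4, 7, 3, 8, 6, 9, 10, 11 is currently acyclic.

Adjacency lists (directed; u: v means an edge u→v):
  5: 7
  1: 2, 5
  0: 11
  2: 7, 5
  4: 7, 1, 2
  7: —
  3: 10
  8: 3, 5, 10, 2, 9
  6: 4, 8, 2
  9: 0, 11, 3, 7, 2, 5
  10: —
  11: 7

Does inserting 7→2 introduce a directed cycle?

Yes

Adding 7→2 creates a cycle iff 2 can already reach 7.
Path from 2: 2 → 7.
So 2 → … → 7 → 2 is a cycle.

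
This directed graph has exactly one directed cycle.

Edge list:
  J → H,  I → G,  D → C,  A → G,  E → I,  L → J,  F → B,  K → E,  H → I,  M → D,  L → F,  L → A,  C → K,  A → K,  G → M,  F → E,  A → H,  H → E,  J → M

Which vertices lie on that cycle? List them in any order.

DFS with gray/black marking from G:
G gray
  M gray
    D gray
      C gray
        K gray
          E gray
            I gray
              I→G: G is gray → back edge
Back edge closes the cycle G → M → D → C → K → E → I → G; its vertices are {C, D, E, G, I, K, M}.

C, D, E, G, I, K, M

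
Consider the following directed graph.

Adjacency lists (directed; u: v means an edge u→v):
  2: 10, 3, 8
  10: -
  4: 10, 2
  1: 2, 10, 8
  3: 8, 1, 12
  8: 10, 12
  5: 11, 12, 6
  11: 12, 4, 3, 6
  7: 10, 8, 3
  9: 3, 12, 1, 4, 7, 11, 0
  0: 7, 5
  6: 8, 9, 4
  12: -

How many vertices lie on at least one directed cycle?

A vertex is on a directed cycle iff it belongs to a strongly connected component of size ≥ 2 (or has a self-loop).
The vertices on cycles are {0, 1, 2, 3, 5, 6, 9, 11} — 8 in total.

8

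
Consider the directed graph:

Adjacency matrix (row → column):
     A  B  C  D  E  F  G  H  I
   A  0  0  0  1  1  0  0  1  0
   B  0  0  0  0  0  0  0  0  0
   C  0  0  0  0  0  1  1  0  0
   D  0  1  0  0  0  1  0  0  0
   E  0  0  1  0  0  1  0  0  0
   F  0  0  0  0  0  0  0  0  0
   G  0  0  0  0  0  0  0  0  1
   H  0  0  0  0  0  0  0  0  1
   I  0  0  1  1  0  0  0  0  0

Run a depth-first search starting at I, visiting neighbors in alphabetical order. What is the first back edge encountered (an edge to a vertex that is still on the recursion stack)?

DFS from I (visiting neighbors in alphabetical order); mark gray on enter, black on exit:
I gray
  C gray
    F gray
    F black
    G gray
      G→I: I is gray → back edge
First back edge: G → I.

G→I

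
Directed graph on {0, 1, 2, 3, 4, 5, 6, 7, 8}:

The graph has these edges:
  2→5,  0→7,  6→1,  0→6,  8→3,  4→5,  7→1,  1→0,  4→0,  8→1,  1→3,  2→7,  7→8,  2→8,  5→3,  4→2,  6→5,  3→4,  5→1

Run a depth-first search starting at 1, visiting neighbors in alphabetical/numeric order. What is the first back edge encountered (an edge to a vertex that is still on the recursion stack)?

6→1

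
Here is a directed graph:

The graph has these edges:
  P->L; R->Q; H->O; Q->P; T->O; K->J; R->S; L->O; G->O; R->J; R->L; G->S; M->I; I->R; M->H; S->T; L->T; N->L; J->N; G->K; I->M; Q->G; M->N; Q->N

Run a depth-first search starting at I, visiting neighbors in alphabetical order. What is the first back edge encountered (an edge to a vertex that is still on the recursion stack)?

M->I

DFS from I (visiting neighbors in alphabetical order); mark gray on enter, black on exit:
I gray
  M gray
    H gray
      O gray
      O black
    H black
    M→I: I is gray → back edge
First back edge: M → I.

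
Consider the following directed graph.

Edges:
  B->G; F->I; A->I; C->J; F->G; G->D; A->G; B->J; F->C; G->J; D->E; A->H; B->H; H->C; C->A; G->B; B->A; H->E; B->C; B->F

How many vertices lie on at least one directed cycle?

A vertex is on a directed cycle iff it belongs to a strongly connected component of size ≥ 2 (or has a self-loop).
The vertices on cycles are {A, B, C, F, G, H} — 6 in total.

6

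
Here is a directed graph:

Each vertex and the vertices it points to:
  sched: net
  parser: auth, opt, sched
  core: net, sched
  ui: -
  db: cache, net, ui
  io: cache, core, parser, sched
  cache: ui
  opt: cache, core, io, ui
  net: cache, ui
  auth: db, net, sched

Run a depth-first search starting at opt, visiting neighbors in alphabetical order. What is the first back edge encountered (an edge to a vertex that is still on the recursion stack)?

DFS from opt (visiting neighbors in alphabetical order); mark gray on enter, black on exit:
opt gray
  cache gray
    ui gray
    ui black
  cache black
  core gray
    net gray
      net→cache: cache black — skip
      net→ui: ui black — skip
    net black
    sched gray
      sched→net: net black — skip
    sched black
  core black
  io gray
    io→cache: cache black — skip
    io→core: core black — skip
    parser gray
      auth gray
        db gray
          db→cache: cache black — skip
          db→net: net black — skip
          db→ui: ui black — skip
        db black
        auth→net: net black — skip
        auth→sched: sched black — skip
      auth black
      parser→opt: opt is gray → back edge
First back edge: parser → opt.

parser->opt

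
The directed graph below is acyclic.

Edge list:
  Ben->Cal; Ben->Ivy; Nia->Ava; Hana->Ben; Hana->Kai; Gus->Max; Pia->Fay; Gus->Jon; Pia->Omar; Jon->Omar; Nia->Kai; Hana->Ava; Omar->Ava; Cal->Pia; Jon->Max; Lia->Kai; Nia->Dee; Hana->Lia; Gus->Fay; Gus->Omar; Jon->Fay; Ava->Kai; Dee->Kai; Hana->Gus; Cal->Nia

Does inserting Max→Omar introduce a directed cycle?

Adding Max→Omar creates a cycle iff Omar can already reach Max.
Explore from Omar: no path reaches Max. The graph stays acyclic.

No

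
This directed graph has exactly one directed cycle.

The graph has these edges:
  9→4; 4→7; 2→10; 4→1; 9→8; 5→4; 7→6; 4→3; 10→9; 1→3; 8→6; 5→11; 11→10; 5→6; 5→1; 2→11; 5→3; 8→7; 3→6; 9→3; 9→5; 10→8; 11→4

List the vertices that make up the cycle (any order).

DFS with gray/black marking from 11:
11 gray
  4 gray
    1 gray
      3 gray
        6 gray
        6 black
      3 black
    1 black
    7 gray
      7→6: 6 black — skip
    7 black
    4→3: 3 black — skip
  4 black
  10 gray
    8 gray
      8→6: 6 black — skip
      8→7: 7 black — skip
    8 black
    9 gray
      9→8: 8 black — skip
      9→4: 4 black — skip
      9→3: 3 black — skip
      5 gray
        5→4: 4 black — skip
        5→11: 11 is gray → back edge
Back edge closes the cycle 11 → 10 → 9 → 5 → 11; its vertices are {5, 9, 10, 11}.

5, 9, 10, 11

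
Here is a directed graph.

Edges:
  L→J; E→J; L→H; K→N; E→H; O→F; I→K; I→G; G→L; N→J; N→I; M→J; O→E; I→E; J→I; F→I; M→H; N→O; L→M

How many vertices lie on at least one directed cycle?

A vertex is on a directed cycle iff it belongs to a strongly connected component of size ≥ 2 (or has a self-loop).
The vertices on cycles are {E, F, G, I, J, K, L, M, N, O} — 10 in total.

10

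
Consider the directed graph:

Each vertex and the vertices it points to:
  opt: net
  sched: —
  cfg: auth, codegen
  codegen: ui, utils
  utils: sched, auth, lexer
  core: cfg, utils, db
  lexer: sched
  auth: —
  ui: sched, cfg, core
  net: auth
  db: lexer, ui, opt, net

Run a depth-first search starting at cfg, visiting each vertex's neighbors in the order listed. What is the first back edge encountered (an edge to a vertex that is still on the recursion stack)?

DFS from cfg (visiting each vertex's neighbors in the order listed); mark gray on enter, black on exit:
cfg gray
  auth gray
  auth black
  codegen gray
    ui gray
      sched gray
      sched black
      ui→cfg: cfg is gray → back edge
First back edge: ui → cfg.

ui→cfg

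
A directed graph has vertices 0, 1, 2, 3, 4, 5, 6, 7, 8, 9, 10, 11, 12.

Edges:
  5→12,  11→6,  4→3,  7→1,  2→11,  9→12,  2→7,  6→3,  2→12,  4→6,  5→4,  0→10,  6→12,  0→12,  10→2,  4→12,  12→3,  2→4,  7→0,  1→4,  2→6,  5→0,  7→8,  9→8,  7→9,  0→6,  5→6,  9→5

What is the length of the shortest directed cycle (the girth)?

For each vertex v, BFS finds the shortest path from v back to v.
The shortest such closed walk is 2 → 7 → 0 → 10 → 2, length 4.

4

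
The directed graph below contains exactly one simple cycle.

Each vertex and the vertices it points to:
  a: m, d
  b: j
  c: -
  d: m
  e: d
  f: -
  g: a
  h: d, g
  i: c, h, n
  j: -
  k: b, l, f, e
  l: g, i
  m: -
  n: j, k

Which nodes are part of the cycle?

DFS with gray/black marking from i:
i gray
  c gray
  c black
  h gray
    d gray
      m gray
      m black
    d black
    g gray
      a gray
        a→m: m black — skip
        a→d: d black — skip
      a black
    g black
  h black
  n gray
    j gray
    j black
    k gray
      b gray
        b→j: j black — skip
      b black
      l gray
        l→g: g black — skip
        l→i: i is gray → back edge
Back edge closes the cycle i → n → k → l → i; its vertices are {i, k, l, n}.

i, k, l, n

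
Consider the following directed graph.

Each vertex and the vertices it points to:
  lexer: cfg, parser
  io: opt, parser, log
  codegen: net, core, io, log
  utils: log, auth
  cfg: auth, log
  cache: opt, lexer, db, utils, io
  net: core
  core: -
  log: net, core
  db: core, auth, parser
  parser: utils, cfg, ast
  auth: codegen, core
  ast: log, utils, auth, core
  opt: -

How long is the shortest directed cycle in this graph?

5

For each vertex v, BFS finds the shortest path from v back to v.
The shortest such closed walk is io → parser → cfg → auth → codegen → io, length 5.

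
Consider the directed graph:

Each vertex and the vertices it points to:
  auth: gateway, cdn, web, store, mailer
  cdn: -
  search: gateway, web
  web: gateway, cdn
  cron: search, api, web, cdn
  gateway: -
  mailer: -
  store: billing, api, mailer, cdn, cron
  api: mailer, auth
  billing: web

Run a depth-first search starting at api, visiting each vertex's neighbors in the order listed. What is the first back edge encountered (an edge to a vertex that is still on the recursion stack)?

store->api

DFS from api (visiting each vertex's neighbors in the order listed); mark gray on enter, black on exit:
api gray
  mailer gray
  mailer black
  auth gray
    gateway gray
    gateway black
    cdn gray
    cdn black
    web gray
      web→gateway: gateway black — skip
      web→cdn: cdn black — skip
    web black
    store gray
      billing gray
        billing→web: web black — skip
      billing black
      store→api: api is gray → back edge
First back edge: store → api.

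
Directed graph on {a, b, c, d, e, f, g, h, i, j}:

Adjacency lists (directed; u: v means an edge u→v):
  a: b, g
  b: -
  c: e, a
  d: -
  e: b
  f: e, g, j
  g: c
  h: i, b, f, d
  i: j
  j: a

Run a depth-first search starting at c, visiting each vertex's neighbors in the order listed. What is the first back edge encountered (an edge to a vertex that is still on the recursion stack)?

DFS from c (visiting each vertex's neighbors in the order listed); mark gray on enter, black on exit:
c gray
  e gray
    b gray
    b black
  e black
  a gray
    a→b: b black — skip
    g gray
      g→c: c is gray → back edge
First back edge: g → c.

g→c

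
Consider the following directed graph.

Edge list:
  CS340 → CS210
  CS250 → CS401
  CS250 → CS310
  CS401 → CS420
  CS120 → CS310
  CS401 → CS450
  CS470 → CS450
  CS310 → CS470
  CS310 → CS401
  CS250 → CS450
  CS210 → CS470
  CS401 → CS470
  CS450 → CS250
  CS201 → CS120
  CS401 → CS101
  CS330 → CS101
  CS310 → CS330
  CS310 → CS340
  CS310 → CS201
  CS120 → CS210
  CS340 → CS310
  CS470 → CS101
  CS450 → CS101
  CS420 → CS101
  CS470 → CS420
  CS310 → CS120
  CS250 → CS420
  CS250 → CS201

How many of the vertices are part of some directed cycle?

9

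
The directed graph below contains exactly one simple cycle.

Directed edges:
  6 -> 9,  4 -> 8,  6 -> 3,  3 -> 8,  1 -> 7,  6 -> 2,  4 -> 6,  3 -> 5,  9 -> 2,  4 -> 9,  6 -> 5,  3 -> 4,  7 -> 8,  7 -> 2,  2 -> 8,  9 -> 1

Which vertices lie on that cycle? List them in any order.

3, 4, 6

DFS with gray/black marking from 3:
3 gray
  8 gray
  8 black
  4 gray
    6 gray
      2 gray
        2→8: 8 black — skip
      2 black
      6→3: 3 is gray → back edge
Back edge closes the cycle 3 → 4 → 6 → 3; its vertices are {3, 4, 6}.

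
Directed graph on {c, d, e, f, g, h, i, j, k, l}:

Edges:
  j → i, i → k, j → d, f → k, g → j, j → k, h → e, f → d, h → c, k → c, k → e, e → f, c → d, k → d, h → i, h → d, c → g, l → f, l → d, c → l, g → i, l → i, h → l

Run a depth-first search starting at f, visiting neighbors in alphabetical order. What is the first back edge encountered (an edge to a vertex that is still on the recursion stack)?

DFS from f (visiting neighbors in alphabetical order); mark gray on enter, black on exit:
f gray
  d gray
  d black
  k gray
    c gray
      c→d: d black — skip
      g gray
        i gray
          i→k: k is gray → back edge
First back edge: i → k.

i→k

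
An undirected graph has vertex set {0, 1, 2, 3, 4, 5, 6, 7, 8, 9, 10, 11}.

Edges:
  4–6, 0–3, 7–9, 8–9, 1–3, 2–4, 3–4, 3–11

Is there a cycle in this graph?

No

DFS, tracking each vertex's parent; an edge to a visited non-parent vertex closes a cycle.
Start from 9:
visit 9 (parent –)
  visit 7 (parent 9)
    7–9: parent, skip
  visit 8 (parent 9)
    8–9: parent, skip
visit 0 (parent –)
  visit 3 (parent 0)
    visit 1 (parent 3)
      1–3: parent, skip
    visit 4 (parent 3)
      visit 2 (parent 4)
        2–4: parent, skip
      4–3: parent, skip
      visit 6 (parent 4)
        6–4: parent, skip
    visit 11 (parent 3)
      11–3: parent, skip
    3–0: parent, skip
visit 5 (parent –)
visit 10 (parent –)
No non-parent visited neighbor found — the graph is a forest.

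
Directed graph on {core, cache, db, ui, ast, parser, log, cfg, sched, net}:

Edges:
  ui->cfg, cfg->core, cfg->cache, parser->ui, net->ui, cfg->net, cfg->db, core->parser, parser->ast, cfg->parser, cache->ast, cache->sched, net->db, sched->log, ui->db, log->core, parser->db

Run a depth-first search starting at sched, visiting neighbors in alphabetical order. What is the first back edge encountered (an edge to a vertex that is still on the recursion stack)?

DFS from sched (visiting neighbors in alphabetical order); mark gray on enter, black on exit:
sched gray
  log gray
    core gray
      parser gray
        ast gray
        ast black
        db gray
        db black
        ui gray
          cfg gray
            cache gray
              cache→ast: ast black — skip
              cache→sched: sched is gray → back edge
First back edge: cache → sched.

cache→sched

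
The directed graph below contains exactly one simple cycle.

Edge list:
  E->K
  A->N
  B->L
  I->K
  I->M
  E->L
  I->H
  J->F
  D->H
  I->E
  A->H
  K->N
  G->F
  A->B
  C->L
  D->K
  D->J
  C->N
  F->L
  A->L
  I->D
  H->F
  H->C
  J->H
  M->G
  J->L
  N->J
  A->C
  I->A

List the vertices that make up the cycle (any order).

DFS with gray/black marking from J:
J gray
  L gray
  L black
  F gray
    F→L: L black — skip
  F black
  H gray
    H→F: F black — skip
    C gray
      C→L: L black — skip
      N gray
        N→J: J is gray → back edge
Back edge closes the cycle J → H → C → N → J; its vertices are {C, H, J, N}.

C, H, J, N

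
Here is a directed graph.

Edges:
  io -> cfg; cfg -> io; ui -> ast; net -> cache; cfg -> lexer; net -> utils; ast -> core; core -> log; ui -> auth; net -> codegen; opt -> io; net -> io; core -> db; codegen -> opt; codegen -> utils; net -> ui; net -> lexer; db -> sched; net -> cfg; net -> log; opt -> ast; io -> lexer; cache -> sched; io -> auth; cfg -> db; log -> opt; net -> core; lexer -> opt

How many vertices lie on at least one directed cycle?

7

A vertex is on a directed cycle iff it belongs to a strongly connected component of size ≥ 2 (or has a self-loop).
The vertices on cycles are {io, ast, cfg, log, opt, core, lexer} — 7 in total.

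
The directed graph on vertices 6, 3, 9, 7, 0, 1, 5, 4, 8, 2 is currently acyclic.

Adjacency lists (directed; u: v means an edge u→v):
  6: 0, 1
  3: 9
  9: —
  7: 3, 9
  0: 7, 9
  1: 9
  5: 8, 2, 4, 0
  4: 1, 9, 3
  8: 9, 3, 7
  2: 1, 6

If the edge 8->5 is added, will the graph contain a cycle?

Adding 8→5 creates a cycle iff 5 can already reach 8.
Path from 5: 5 → 8.
So 5 → … → 8 → 5 is a cycle.

Yes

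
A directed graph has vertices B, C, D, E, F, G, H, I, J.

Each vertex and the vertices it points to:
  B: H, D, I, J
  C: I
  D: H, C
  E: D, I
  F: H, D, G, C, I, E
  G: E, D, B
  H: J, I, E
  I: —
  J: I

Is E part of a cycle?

Yes

E is on a cycle iff E can reach itself via ≥1 edge.
E → D → H → E — yes.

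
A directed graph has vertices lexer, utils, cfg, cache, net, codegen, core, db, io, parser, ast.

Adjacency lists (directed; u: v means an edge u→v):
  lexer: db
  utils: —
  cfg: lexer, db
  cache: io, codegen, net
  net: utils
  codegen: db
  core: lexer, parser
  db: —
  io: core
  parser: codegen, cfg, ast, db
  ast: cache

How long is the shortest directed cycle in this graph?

5

For each vertex v, BFS finds the shortest path from v back to v.
The shortest such closed walk is cache → io → core → parser → ast → cache, length 5.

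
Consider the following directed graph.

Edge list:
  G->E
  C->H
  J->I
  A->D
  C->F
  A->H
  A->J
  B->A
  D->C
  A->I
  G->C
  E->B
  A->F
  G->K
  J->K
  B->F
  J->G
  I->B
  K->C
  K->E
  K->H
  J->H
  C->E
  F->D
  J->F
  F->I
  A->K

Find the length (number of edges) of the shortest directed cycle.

3

For each vertex v, BFS finds the shortest path from v back to v.
The shortest such closed walk is A → I → B → A, length 3.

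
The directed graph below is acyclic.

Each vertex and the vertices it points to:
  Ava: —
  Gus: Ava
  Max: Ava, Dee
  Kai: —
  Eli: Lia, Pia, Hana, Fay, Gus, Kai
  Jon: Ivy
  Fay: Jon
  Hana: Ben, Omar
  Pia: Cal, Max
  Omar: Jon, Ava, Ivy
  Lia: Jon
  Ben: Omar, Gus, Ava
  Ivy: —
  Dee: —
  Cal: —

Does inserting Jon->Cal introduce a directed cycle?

No

Adding Jon→Cal creates a cycle iff Cal can already reach Jon.
Explore from Cal: no path reaches Jon. The graph stays acyclic.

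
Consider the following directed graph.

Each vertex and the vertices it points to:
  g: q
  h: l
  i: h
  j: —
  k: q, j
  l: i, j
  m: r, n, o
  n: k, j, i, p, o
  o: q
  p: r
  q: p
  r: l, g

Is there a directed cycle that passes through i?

i is on a cycle iff i can reach itself via ≥1 edge.
i → h → l → i — yes.

Yes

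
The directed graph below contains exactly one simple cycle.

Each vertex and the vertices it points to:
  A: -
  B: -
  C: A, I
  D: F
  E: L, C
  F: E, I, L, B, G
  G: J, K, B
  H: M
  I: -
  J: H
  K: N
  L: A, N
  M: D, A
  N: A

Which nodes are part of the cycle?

DFS with gray/black marking from M:
M gray
  D gray
    F gray
      E gray
        L gray
          A gray
          A black
          N gray
            N→A: A black — skip
          N black
        L black
        C gray
          C→A: A black — skip
          I gray
          I black
        C black
      E black
      F→I: I black — skip
      F→L: L black — skip
      B gray
      B black
      G gray
        J gray
          H gray
            H→M: M is gray → back edge
Back edge closes the cycle M → D → F → G → J → H → M; its vertices are {D, F, G, H, J, M}.

D, F, G, H, J, M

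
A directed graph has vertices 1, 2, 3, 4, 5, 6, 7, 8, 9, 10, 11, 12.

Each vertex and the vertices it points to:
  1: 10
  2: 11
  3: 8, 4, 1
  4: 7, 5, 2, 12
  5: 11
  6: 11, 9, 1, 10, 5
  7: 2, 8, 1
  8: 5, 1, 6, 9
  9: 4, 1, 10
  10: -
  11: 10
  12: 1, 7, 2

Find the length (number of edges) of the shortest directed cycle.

4

For each vertex v, BFS finds the shortest path from v back to v.
The shortest such closed walk is 4 → 7 → 8 → 9 → 4, length 4.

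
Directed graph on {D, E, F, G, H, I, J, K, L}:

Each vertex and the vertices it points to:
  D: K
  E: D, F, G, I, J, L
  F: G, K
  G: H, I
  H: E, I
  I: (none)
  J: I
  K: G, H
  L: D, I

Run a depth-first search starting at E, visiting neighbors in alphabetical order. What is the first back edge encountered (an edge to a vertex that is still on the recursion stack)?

DFS from E (visiting neighbors in alphabetical order); mark gray on enter, black on exit:
E gray
  D gray
    K gray
      G gray
        H gray
          H→E: E is gray → back edge
First back edge: H → E.

H->E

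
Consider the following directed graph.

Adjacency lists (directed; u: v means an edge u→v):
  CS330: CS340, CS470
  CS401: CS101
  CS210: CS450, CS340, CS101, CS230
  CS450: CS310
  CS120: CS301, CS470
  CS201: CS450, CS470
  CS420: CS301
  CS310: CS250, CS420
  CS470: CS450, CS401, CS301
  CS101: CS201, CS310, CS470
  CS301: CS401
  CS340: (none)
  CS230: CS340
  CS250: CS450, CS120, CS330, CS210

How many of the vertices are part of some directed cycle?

12

A vertex is on a directed cycle iff it belongs to a strongly connected component of size ≥ 2 (or has a self-loop).
The vertices on cycles are {CS101, CS120, CS201, CS210, CS250, CS301, CS310, CS330, CS401, CS420, CS450, CS470} — 12 in total.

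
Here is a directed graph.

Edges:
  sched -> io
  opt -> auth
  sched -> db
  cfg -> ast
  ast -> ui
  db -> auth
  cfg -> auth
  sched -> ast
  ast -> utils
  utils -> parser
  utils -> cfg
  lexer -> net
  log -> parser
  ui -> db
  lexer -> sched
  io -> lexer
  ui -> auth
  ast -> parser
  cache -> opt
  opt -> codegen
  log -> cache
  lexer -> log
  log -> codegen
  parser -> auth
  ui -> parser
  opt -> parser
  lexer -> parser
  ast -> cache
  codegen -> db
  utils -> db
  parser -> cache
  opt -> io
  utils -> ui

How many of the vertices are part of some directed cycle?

11

A vertex is on a directed cycle iff it belongs to a strongly connected component of size ≥ 2 (or has a self-loop).
The vertices on cycles are {io, ui, ast, cfg, log, opt, cache, lexer, sched, utils, parser} — 11 in total.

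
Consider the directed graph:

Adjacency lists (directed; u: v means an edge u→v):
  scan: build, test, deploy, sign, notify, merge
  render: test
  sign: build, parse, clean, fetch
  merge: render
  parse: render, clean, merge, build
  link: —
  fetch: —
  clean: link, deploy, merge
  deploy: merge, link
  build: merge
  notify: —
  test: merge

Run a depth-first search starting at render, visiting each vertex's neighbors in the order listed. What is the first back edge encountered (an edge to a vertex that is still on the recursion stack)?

merge->render

DFS from render (visiting each vertex's neighbors in the order listed); mark gray on enter, black on exit:
render gray
  test gray
    merge gray
      merge→render: render is gray → back edge
First back edge: merge → render.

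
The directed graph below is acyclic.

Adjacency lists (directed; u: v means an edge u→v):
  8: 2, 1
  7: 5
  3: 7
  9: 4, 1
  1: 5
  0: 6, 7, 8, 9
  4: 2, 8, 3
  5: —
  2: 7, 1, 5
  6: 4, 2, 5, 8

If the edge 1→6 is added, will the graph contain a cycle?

Adding 1→6 creates a cycle iff 6 can already reach 1.
Path from 6: 6 → 8 → 1.
So 6 → … → 1 → 6 is a cycle.

Yes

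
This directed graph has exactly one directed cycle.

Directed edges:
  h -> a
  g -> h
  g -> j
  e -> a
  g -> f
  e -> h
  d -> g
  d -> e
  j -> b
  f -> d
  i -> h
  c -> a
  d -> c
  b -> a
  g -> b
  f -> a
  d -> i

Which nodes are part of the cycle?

d, f, g

DFS with gray/black marking from g:
g gray
  f gray
    a gray
    a black
    d gray
      c gray
        c→a: a black — skip
      c black
      d→g: g is gray → back edge
Back edge closes the cycle g → f → d → g; its vertices are {d, f, g}.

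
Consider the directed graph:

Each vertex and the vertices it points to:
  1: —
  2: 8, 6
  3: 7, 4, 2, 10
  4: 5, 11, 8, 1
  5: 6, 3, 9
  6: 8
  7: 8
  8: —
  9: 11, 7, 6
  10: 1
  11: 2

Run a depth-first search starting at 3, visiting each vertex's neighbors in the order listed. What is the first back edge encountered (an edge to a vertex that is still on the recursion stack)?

5→3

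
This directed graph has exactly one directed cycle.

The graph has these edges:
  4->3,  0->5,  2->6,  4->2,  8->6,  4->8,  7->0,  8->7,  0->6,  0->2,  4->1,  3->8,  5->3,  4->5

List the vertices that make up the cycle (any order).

DFS with gray/black marking from 8:
8 gray
  7 gray
    0 gray
      6 gray
      6 black
      5 gray
        3 gray
          3→8: 8 is gray → back edge
Back edge closes the cycle 8 → 7 → 0 → 5 → 3 → 8; its vertices are {0, 3, 5, 7, 8}.

0, 3, 5, 7, 8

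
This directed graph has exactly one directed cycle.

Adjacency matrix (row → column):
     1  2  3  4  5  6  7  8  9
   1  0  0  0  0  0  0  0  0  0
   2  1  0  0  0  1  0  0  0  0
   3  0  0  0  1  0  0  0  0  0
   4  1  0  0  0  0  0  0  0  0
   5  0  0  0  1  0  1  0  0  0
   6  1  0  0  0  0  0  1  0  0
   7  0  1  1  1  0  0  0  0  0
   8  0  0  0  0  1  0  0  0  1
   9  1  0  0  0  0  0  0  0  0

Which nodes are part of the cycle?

2, 5, 6, 7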